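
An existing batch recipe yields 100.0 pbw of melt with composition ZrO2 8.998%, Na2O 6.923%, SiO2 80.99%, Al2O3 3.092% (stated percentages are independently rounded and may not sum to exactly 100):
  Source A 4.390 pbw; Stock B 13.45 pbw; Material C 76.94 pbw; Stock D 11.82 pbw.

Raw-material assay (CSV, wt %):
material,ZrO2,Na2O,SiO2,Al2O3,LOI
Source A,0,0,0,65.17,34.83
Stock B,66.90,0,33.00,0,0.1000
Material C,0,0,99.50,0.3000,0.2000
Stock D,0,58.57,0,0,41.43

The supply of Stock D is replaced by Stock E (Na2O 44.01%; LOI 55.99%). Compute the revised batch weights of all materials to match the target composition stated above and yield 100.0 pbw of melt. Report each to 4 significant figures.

Revised batch per 100.0 pbw melt:
  Source A: 4.390 pbw
  Stock B: 13.45 pbw
  Material C: 76.94 pbw
  Stock E: 15.73 pbw
Total batch = 110.5 pbw; LOI loss = 10.50 pbw

The working math holds exact precision at all times. Mid-chain values are printed, with 4-significant-figure rounding, on the page — each reported value is rounded only once; derived quantities (LOI, the four compositions, totals, glass mass, yield) are computed using the weight values for 100.0 pbw of glass at exact precision precisely as stated by the question or the answer.
Oxide mass targets, per 100.0 pbw melt:
  ZrO2: 8.998% × 100.0 = 8.998 pbw
  Na2O: 6.923% × 100.0 = 6.923 pbw
  SiO2: 80.99% × 100.0 = 80.99 pbw
  Al2O3: 3.092% × 100.0 = 3.092 pbw
A balance pass over the oxides, per the reported batch figures, at the basis given (each sum matches its target mass modulo rounding of the values):
  ZrO2: 13.45·0.6690 = 8.998 pbw (target 8.998 pbw)
  Na2O: 15.73·0.4401 = 6.923 pbw (target 6.923 pbw)
  SiO2: 13.45·0.3300 + 76.94·0.9950 = 80.99 pbw (target 80.99 pbw)
  Al2O3: 4.390·0.6517 + 76.94·0.003000 = 3.092 pbw (target 3.092 pbw)
The glass-mass cross-check: total charge less LOI = 100.0 pbw (targets for the oxides total 100.0 pbw; against the stated basis, 100.0 pbw — any gap is answer rounding).
Whole-batch sum: Σ batch = 110.5 pbw; loss to ignition Σ batch·LOI = 10.50 pbw; the yield ratio, glass ÷ batch: 90.50%.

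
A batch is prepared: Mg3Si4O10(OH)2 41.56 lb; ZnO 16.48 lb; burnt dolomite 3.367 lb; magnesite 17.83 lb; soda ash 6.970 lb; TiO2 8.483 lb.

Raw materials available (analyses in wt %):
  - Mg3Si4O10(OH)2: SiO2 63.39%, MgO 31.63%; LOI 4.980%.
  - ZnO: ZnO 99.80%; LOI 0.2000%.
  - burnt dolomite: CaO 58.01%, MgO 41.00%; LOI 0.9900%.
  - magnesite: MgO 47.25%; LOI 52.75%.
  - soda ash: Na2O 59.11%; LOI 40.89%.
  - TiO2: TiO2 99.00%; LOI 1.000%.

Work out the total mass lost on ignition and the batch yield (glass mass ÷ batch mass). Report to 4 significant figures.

LOI loss = 14.48 lb; glass = 80.21 lb; yield = 84.71%

Working values appear rounded off to 4 significant digits between the steps; all internal work keeps exact precision through the solve; every reported value is rounded exactly once — derived quantities are computed at full precision (the totals, the yield, the six compositions, ignition loss, net glass mass) using the weight values at 80.21 lb of glass, as quoted within question or answer.
Loss on ignition, line by line:
  Mg3Si4O10(OH)2: 41.56 × 0.04980 = 2.070 lb
  ZnO: 16.48 × 0.002000 = 0.03296 lb
  burnt dolomite: 3.367 × 0.009900 = 0.03333 lb
  magnesite: 17.83 × 0.5275 = 9.405 lb
  soda ash: 6.970 × 0.4089 = 2.850 lb
  TiO2: 8.483 × 0.01000 = 0.08483 lb
Total LOI = 14.48 lb
Glass = batch − LOI = 94.69 − 14.48 = 80.21 lb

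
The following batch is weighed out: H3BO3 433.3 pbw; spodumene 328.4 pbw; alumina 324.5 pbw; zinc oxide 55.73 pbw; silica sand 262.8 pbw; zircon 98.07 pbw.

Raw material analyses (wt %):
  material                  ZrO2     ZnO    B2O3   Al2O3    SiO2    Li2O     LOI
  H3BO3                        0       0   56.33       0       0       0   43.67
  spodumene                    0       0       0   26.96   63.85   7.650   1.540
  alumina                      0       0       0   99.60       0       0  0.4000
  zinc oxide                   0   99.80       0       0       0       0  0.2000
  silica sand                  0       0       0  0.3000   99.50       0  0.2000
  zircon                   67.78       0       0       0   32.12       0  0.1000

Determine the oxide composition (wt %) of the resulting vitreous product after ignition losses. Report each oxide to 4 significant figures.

Glass mass = 1306 pbw (batch 1503 − LOI 196.3).
Composition: ZrO2 5.088%, ZnO 4.257%, B2O3 18.68%, Al2O3 31.58%, SiO2 38.47%, Li2O 1.923%

Values along the way are shown, rounded to 4 significant figures, as written. All internal work carries full float precision at every stage. Each reported number is rounded a single time — the derived quantities (ignition loss, net glass mass, the yield, the six compositions, totals) are recomputed from the batch weights per 1306 pbw of glass in full precision, as quoted within the question or the answer.
Per-oxide mass from batch:
  ZrO2: 98.07·0.6778 = 66.47 pbw
  ZnO: 55.73·0.9980 = 55.62 pbw
  B2O3: 433.3·0.5633 = 244.1 pbw
  Al2O3: 328.4·0.2696 + 324.5·0.9960 + 262.8·0.003000 = 412.5 pbw
  SiO2: 328.4·0.6385 + 262.8·0.9950 + 98.07·0.3212 = 502.7 pbw
  Li2O: 328.4·0.07650 = 25.12 pbw
LOI: 433.3·0.4367 + 328.4·0.01540 + 324.5·0.004000 + 55.73·0.002000 + 262.8·0.002000 + 98.07·0.001000 = 196.3 pbw
batch − LOI leaves glass = 1503 − 196.3 = 1306 pbw (matching Σ of the oxides)
wt % = 100 × oxide mass / glass mass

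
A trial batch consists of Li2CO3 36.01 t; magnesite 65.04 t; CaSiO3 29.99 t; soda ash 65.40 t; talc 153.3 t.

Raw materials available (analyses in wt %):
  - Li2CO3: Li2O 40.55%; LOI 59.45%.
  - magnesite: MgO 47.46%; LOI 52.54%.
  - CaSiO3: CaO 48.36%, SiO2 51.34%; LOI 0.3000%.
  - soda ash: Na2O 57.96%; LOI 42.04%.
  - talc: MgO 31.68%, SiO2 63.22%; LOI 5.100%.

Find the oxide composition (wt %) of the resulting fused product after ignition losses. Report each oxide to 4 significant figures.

Each numeric step carries full float precision through the solve. Working values are printed rounded off to 4 significant digits at each printed step — every reported figure receives exactly one rounding; the derived quantities (glass mass, the totals, LOI, five oxide percentages, the yield) are recomputed at full float precision from the weighed amounts on 258.8 t of glass as set out in the question or the answer.
What the batch supplies per oxide:
  CaO: 29.99·0.4836 = 14.50 t
  Na2O: 65.40·0.5796 = 37.91 t
  MgO: 65.04·0.4746 + 153.3·0.3168 = 79.43 t
  Li2O: 36.01·0.4055 = 14.60 t
  SiO2: 29.99·0.5134 + 153.3·0.6322 = 112.3 t
LOI: 36.01·0.5945 + 65.04·0.5254 + 29.99·0.003000 + 65.40·0.4204 + 153.3·0.05100 = 90.98 t
Net of LOI, the glass mass = 349.7 − 90.98 = 258.8 t (= the summed oxide contributions)
percent share: oxide ÷ glass, ×100

Glass mass = 258.8 t (batch 349.7 − LOI 90.98).
Composition: CaO 5.605%, Na2O 14.65%, MgO 30.70%, Li2O 5.643%, SiO2 43.40%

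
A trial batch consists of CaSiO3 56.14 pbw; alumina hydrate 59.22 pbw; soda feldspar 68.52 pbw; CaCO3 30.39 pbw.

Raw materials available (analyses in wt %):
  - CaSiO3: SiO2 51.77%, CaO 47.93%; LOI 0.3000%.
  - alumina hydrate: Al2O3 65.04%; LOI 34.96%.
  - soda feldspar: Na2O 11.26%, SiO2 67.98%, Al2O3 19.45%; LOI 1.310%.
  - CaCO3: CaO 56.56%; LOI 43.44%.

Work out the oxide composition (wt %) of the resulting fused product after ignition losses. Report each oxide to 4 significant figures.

In-progress results are displayed, rounded to four significant figures, alongside each step. Full float precision is carried through every step; exactly one rounding goes into every reported result — the derived quantities are computed from the weighed amounts on 179.3 pbw of glass at full precision (yield, net glass mass, the four compositions, LOI, totals) as given in question or answer.
Oxide-by-oxide delivered mass:
  Na2O: 68.52·0.1126 = 7.715 pbw
  SiO2: 56.14·0.5177 + 68.52·0.6798 = 75.64 pbw
  CaO: 56.14·0.4793 + 30.39·0.5656 = 44.10 pbw
  Al2O3: 59.22·0.6504 + 68.52·0.1945 = 51.84 pbw
LOI: 56.14·0.003000 + 59.22·0.3496 + 68.52·0.01310 + 30.39·0.4344 = 34.97 pbw
Net of LOI, the glass mass = 214.3 − 34.97 = 179.3 pbw (= Σ oxide masses)
percent by weight: oxide/glass ×100

Glass mass = 179.3 pbw (batch 214.3 − LOI 34.97).
Composition: Na2O 4.303%, SiO2 42.19%, CaO 24.59%, Al2O3 28.91%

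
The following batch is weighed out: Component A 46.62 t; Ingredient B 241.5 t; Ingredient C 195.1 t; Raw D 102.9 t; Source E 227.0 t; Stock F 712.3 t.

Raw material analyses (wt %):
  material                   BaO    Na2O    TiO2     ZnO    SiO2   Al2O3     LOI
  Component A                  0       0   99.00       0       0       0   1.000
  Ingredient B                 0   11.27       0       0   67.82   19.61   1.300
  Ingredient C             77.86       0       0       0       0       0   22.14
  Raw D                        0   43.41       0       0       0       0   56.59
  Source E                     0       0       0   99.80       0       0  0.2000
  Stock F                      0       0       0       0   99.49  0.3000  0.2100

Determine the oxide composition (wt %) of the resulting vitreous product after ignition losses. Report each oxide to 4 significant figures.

Glass mass = 1418 t (batch 1525 − LOI 107.0).
Composition: BaO 10.71%, Na2O 5.068%, TiO2 3.254%, ZnO 15.97%, SiO2 61.51%, Al2O3 3.489%

The whole derivation holds exact precision throughout — values along the way are shown rounded off to 4 significant figures across the worked steps — each reported value is rounded just once. The derived quantities are recomputed from the weighed amounts at 1418 t of glass in exact precision (the yield, totals, glass mass, the six compositions, LOI), as given in the problem or answer text.
Delivered oxide masses:
  BaO: 195.1·0.7786 = 151.9 t
  Na2O: 241.5·0.1127 + 102.9·0.4341 = 71.89 t
  TiO2: 46.62·0.9900 = 46.15 t
  ZnO: 227.0·0.9980 = 226.5 t
  SiO2: 241.5·0.6782 + 712.3·0.9949 = 872.5 t
  Al2O3: 241.5·0.1961 + 712.3·0.003000 = 49.50 t
LOI: 46.62·0.01000 + 241.5·0.01300 + 195.1·0.2214 + 102.9·0.5659 + 227.0·0.002000 + 712.3·0.002100 = 107.0 t
The glass mass, total less LOI, = 1525 − 107.0 = 1418 t (equal to the oxide-mass sum)
wt % = 100 × oxide mass / glass mass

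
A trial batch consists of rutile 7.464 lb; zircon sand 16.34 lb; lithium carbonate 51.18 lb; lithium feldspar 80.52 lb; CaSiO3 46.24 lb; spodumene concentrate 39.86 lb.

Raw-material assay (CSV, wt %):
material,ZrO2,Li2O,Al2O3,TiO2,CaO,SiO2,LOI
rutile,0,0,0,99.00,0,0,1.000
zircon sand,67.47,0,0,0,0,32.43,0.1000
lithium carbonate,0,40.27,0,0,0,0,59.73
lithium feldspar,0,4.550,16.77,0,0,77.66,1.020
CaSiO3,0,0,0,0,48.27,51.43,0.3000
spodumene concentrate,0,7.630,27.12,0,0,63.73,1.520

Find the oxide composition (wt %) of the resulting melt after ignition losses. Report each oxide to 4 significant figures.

Working values are displayed, rounded to 4 significant digits, at each printed step; the whole derivation runs at full float precision through the solve. Each reported number takes just one rounding. All derived quantities, which include the six compositions, the yield, totals, glass mass, LOI, are rebuilt in full float precision, as quoted within either problem or answer, starting from the weights on 209.4 lb of glass.
Per-oxide mass from batch:
  ZrO2: 16.34·0.6747 = 11.02 lb
  Li2O: 51.18·0.4027 + 80.52·0.04550 + 39.86·0.07630 = 27.32 lb
  Al2O3: 80.52·0.1677 + 39.86·0.2712 = 24.31 lb
  TiO2: 7.464·0.9900 = 7.389 lb
  CaO: 46.24·0.4827 = 22.32 lb
  SiO2: 16.34·0.3243 + 80.52·0.7766 + 46.24·0.5143 + 39.86·0.6373 = 117.0 lb
LOI: 7.464·0.01000 + 16.34·0.001000 + 51.18·0.5973 + 80.52·0.01020 + 46.24·0.003000 + 39.86·0.01520 = 32.23 lb
Glass = total batch minus LOI = 241.6 − 32.23 = 209.4 lb (consistent with Σ oxide mass)
each wt % is 100 × oxide ÷ glass

Glass mass = 209.4 lb (batch 241.6 − LOI 32.23).
Composition: ZrO2 5.265%, Li2O 13.05%, Al2O3 11.61%, TiO2 3.529%, CaO 10.66%, SiO2 55.89%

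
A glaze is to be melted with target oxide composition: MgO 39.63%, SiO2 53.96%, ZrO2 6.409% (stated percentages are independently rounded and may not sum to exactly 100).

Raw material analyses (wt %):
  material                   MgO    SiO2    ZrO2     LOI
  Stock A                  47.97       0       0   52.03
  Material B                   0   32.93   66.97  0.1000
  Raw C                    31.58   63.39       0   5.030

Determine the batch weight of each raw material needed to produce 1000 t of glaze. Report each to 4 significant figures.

Batch per 1000 t glaze:
  Stock A: 298.5 t
  Material B: 95.70 t
  Raw C: 801.5 t
Total batch = 1196 t; LOI loss = 195.7 t; yield = 83.63%

Exact precision is maintained from start to finish — values along the way appear rounded to 4 significant figures on the page — a single rounding yields each reported figure; the derived quantities (ignition loss, net glass mass, totals, three oxide percentages, yield) are recomputed from the weighed amounts per 1000 t of glass at full float precision, as given in question or answer.
Target oxide masses per 1000 t glaze:
  MgO: 39.63% × 1000 = 396.3 t
  SiO2: 53.96% × 1000 = 539.6 t
  ZrO2: 6.409% × 1000 = 64.09 t
Oxide-by-oxide audit per the reported batch figures, per the basis as stated (oxide sums agree with the targets within answer rounding):
  MgO: 298.5·0.4797 + 801.5·0.3158 = 396.3 t (target 396.3 t)
  SiO2: 95.70·0.3293 + 801.5·0.6339 = 539.6 t (target 539.6 t)
  ZrO2: 95.70·0.6697 = 64.09 t (target 64.09 t)
Consistency of the glass mass: whole batch net of LOI = 1000 t (oxide target masses add up to 1000 t; basis as stated: 1000 t — deltas are rounding alone).
Batch total: Σ batch = 1196 t; ignition loss, Σ(batch × LOI) = 195.7 t; yield = glass ÷ total batch = 83.63%.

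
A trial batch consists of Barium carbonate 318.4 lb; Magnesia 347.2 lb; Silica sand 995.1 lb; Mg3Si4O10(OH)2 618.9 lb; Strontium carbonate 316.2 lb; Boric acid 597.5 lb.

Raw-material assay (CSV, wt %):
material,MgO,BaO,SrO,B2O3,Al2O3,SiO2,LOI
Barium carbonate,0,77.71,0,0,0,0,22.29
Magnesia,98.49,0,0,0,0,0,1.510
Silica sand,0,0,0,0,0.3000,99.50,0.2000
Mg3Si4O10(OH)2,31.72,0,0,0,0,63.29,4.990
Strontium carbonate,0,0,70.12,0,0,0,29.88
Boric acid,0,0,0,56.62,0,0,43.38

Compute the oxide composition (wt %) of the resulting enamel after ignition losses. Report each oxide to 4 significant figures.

All internal work runs at exact precision all the way through; working values are printed rounded to four significant digits on the page. Every reported value is rounded once only — all derived quantities (the six compositions, the totals, ignition loss, yield, net glass mass) are computed using the weight values on 2731 lb of glass at full float precision exactly as shown in the question or the answer.
What the batch supplies per oxide:
  MgO: 347.2·0.9849 + 618.9·0.3172 = 538.3 lb
  BaO: 318.4·0.7771 = 247.4 lb
  SrO: 316.2·0.7012 = 221.7 lb
  B2O3: 597.5·0.5662 = 338.3 lb
  Al2O3: 995.1·0.003000 = 2.985 lb
  SiO2: 995.1·0.9950 + 618.9·0.6329 = 1382 lb
LOI: 318.4·0.2229 + 347.2·0.01510 + 995.1·0.002000 + 618.9·0.04990 + 316.2·0.2988 + 597.5·0.4338 = 462.8 lb
Net of LOI, the glass mass = 3193 − 462.8 = 2731 lb (= Σ oxide masses)
wt % = 100 × oxide mass / glass mass

Glass mass = 2731 lb (batch 3193 − LOI 462.8).
Composition: MgO 19.71%, BaO 9.062%, SrO 8.120%, B2O3 12.39%, Al2O3 0.1093%, SiO2 50.61%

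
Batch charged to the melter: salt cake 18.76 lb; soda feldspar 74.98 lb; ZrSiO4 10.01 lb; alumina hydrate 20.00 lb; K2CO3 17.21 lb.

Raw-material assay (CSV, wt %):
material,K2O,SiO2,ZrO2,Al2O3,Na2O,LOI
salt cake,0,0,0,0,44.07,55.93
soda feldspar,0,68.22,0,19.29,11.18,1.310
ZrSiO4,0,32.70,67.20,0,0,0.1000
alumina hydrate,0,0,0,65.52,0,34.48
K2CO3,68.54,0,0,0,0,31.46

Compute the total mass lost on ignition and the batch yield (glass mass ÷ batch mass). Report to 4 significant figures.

The intermediate values appear rounded off to 4 significant digits when written out — each numeric step keeps exact precision end to end; a single rounding completes every reported result — derived quantities, including the five compositions, yield, glass mass, the totals, ignition loss, are computed from the weighed amounts for 117.2 lb of glass at full precision, exactly as printed in either problem or answer.
Ignition loss by material:
  salt cake: 18.76 × 0.5593 = 10.49 lb
  soda feldspar: 74.98 × 0.01310 = 0.9822 lb
  ZrSiO4: 10.01 × 0.001000 = 0.01001 lb
  alumina hydrate: 20.00 × 0.3448 = 6.896 lb
  K2CO3: 17.21 × 0.3146 = 5.414 lb
Total LOI = 23.79 lb
Glass = batch − LOI = 141.0 − 23.79 = 117.2 lb

LOI loss = 23.79 lb; glass = 117.2 lb; yield = 83.12%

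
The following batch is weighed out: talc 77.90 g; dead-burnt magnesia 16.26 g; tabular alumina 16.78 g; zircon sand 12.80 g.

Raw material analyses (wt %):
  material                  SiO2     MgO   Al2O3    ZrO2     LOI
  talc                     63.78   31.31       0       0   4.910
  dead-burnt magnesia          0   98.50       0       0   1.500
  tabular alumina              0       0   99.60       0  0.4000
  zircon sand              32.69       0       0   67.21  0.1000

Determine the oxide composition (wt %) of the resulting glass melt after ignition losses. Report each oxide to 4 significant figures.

Glass mass = 119.6 g (batch 123.7 − LOI 4.149).
Composition: SiO2 45.04%, MgO 33.79%, Al2O3 13.97%, ZrO2 7.194%

Working values are displayed (rounded to 4 significant digits) in the printout — each numeric step holds full float precision at each step — every reported number takes just one rounding. All derived quantities, including four oxide percentages, net glass mass, LOI, yield, totals, are carried from the weighed amounts at 119.6 g of glass at full precision, as given in the question or the answer.
Oxide masses out of the charge:
  SiO2: 77.90·0.6378 + 12.80·0.3269 = 53.87 g
  MgO: 77.90·0.3131 + 16.26·0.9850 = 40.41 g
  Al2O3: 16.78·0.9960 = 16.71 g
  ZrO2: 12.80·0.6721 = 8.603 g
LOI: 77.90·0.04910 + 16.26·0.01500 + 16.78·0.004000 + 12.80·0.001000 = 4.149 g
batch − LOI leaves glass = 123.7 − 4.149 = 119.6 g (matching Σ of the oxides)
each wt % is 100 × oxide ÷ glass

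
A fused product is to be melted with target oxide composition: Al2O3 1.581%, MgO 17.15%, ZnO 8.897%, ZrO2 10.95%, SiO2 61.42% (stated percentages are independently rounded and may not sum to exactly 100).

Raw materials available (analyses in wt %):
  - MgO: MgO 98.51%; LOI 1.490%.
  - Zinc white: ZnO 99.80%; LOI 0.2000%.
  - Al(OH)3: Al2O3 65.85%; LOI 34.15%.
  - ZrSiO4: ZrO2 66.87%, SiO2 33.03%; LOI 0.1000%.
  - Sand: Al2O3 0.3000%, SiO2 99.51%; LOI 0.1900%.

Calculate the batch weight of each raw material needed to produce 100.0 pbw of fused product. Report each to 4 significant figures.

Batch per 100.0 pbw fused product:
  MgO: 17.41 pbw
  Zinc white: 8.915 pbw
  Al(OH)3: 2.144 pbw
  ZrSiO4: 16.38 pbw
  Sand: 56.29 pbw
Total batch = 101.1 pbw; LOI loss = 1.133 pbw; yield = 98.88%

In-progress results are printed (rounded to 4 significant digits) on the page; the whole derivation runs at exact precision at each step; every reported value undergoes a single rounding; derived quantities (net glass mass, five oxide percentages, totals, yield, ignition loss) are computed using the weight values at 100.0 pbw of glass at full float precision as quoted within the problem or answer text.
Target oxide masses per 100.0 pbw fused product:
  Al2O3: 1.581% × 100.0 = 1.581 pbw
  MgO: 17.15% × 100.0 = 17.15 pbw
  ZnO: 8.897% × 100.0 = 8.897 pbw
  ZrO2: 10.95% × 100.0 = 10.95 pbw
  SiO2: 61.42% × 100.0 = 61.42 pbw
Sums-versus-targets review given the weights on record, against the basis in use (summed amounts equal target values modulo rounding of the values):
  Al2O3: 2.144·0.6585 + 56.29·0.003000 = 1.581 pbw (target 1.581 pbw)
  MgO: 17.41·0.9851 = 17.15 pbw (target 17.15 pbw)
  ZnO: 8.915·0.9980 = 8.897 pbw (target 8.897 pbw)
  ZrO2: 16.38·0.6687 = 10.95 pbw (target 10.95 pbw)
  SiO2: 16.38·0.3303 + 56.29·0.9951 = 61.42 pbw (target 61.42 pbw)
Glass-mass sanity pass: the batch minus its LOI: 100.0 pbw (the Σ of target masses is 100.0 pbw; versus the stated basis of 100.0 pbw — a pure rounding effect).
Batch grand total — Σ batch = 101.1 pbw; LOI removed, Σ of batch·LOI: 1.133 pbw; yield: glass divided by total = 98.88%.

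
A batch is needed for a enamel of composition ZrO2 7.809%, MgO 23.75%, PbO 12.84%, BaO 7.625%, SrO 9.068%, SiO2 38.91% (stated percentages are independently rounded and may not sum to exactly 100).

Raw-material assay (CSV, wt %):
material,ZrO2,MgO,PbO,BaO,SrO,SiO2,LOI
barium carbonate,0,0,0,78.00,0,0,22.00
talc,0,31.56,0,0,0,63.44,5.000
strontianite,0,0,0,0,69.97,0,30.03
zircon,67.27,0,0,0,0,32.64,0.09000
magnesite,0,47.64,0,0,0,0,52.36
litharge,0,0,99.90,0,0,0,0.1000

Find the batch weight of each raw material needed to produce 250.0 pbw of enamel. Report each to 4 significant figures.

Batch per 250.0 pbw enamel:
  barium carbonate: 24.44 pbw
  talc: 138.4 pbw
  strontianite: 32.40 pbw
  zircon: 29.02 pbw
  magnesite: 32.95 pbw
  litharge: 32.13 pbw
Total batch = 289.3 pbw; LOI loss = 39.34 pbw; yield = 86.40%

All arithmetic runs at exact precision at all times; mid-chain values are displayed, rounded to 4 significant figures, in the printout; each reported value undergoes a single rounding; all derived quantities (net glass mass, six oxide percentages, yield, the totals, ignition loss) are rebuilt using the weight values per 250.0 pbw of glass in full precision as set out in question or answer.
Oxide mass targets, per 250.0 pbw enamel:
  ZrO2: 7.809% × 250.0 = 19.52 pbw
  MgO: 23.75% × 250.0 = 59.38 pbw
  PbO: 12.84% × 250.0 = 32.10 pbw
  BaO: 7.625% × 250.0 = 19.06 pbw
  SrO: 9.068% × 250.0 = 22.67 pbw
  SiO2: 38.91% × 250.0 = 97.28 pbw
Sums-versus-targets review using the reported weights, for the quoted basis mass (summed amounts equal target values modulo rounding of the values):
  ZrO2: 29.02·0.6727 = 19.52 pbw (target 19.52 pbw)
  MgO: 138.4·0.3156 + 32.95·0.4764 = 59.38 pbw (target 59.38 pbw)
  PbO: 32.13·0.9990 = 32.10 pbw (target 32.10 pbw)
  BaO: 24.44·0.7800 = 19.06 pbw (target 19.06 pbw)
  SrO: 32.40·0.6997 = 22.67 pbw (target 22.67 pbw)
  SiO2: 138.4·0.6344 + 29.02·0.3264 = 97.27 pbw (target 97.28 pbw)
Glass-mass closure: net batch after ignition = 250.0 pbw (the Σ of target masses is 250.0 pbw; against the stated basis, 250.0 pbw — rounding explains the deltas).
Total batch = Σ batch = 289.3 pbw; LOI loss = Σ batch·LOI = 39.34 pbw; yield: glass divided by total = 86.40%.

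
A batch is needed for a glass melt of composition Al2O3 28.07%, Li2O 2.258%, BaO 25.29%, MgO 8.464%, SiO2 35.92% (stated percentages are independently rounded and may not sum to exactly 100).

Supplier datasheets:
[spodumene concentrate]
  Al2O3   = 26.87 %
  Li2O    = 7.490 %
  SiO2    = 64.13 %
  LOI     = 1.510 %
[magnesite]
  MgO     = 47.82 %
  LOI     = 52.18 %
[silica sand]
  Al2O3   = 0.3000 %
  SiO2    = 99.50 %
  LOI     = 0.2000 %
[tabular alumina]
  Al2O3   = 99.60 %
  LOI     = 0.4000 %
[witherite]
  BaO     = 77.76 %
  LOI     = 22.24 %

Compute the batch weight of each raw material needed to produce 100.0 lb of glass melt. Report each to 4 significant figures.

Batch per 100.0 lb glass melt:
  spodumene concentrate: 30.15 lb
  magnesite: 17.70 lb
  silica sand: 16.67 lb
  tabular alumina: 20.00 lb
  witherite: 32.52 lb
Total batch = 117.0 lb; LOI loss = 17.04 lb; yield = 85.44%

Rounding to 4 significant figures governs every mid-chain value as displayed — the working math carries exact precision at each step. Each reported result is rounded just once. All derived quantities are carried using the weight values per 100.0 lb of glass at exact precision (net glass mass, yield, the five compositions, totals, ignition loss) as given in the problem or the answer.
Target oxide masses per 100.0 lb glass melt:
  Al2O3: 28.07% × 100.0 = 28.07 lb
  Li2O: 2.258% × 100.0 = 2.258 lb
  BaO: 25.29% × 100.0 = 25.29 lb
  MgO: 8.464% × 100.0 = 8.464 lb
  SiO2: 35.92% × 100.0 = 35.92 lb
A balance pass over the oxides, given the weights on record, at the basis given (delivered sums recover each target within answer rounding):
  Al2O3: 30.15·0.2687 + 16.67·0.003000 + 20.00·0.9960 = 28.07 lb (target 28.07 lb)
  Li2O: 30.15·0.07490 = 2.258 lb (target 2.258 lb)
  BaO: 32.52·0.7776 = 25.29 lb (target 25.29 lb)
  MgO: 17.70·0.4782 = 8.464 lb (target 8.464 lb)
  SiO2: 30.15·0.6413 + 16.67·0.9950 = 35.92 lb (target 35.92 lb)
Glass-mass sanity pass: batch Σ − ignition loss = 100.0 lb (per-oxide target masses sum to 100.0 lb; with the basis standing at 100.0 lb — any gap is answer rounding).
Batch grand total — Σ batch = 117.0 lb; loss to ignition Σ batch·LOI = 17.04 lb; yield, glass over the total, = 85.44%.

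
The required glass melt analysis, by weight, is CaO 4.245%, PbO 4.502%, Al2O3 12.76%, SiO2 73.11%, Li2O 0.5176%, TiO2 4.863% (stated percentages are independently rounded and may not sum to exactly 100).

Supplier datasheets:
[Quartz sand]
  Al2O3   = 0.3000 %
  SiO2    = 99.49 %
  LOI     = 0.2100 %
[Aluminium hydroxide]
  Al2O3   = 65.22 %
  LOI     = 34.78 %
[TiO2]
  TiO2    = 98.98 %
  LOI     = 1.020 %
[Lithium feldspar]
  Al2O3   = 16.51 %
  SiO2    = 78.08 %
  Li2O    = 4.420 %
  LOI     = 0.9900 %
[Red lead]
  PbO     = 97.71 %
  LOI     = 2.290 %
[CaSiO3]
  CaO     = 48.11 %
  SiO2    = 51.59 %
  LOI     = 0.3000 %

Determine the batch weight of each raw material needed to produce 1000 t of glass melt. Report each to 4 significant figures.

All arithmetic keeps exact precision from start to finish. In-progress results are shown rounded off to 4 significant digits within the worked lines; every reported number sees exactly one rounding; all derived quantities, which include ignition loss, the six compositions, yield, glass mass, the totals, are computed at full float precision, exactly as printed in question or answer, from the weighed amounts at 1000 t of glass.
The oxide mass targets at 1000 t glass melt:
  CaO: 4.245% × 1000 = 42.45 t
  PbO: 4.502% × 1000 = 45.02 t
  Al2O3: 12.76% × 1000 = 127.6 t
  SiO2: 73.11% × 1000 = 731.1 t
  Li2O: 0.5176% × 1000 = 5.176 t
  TiO2: 4.863% × 1000 = 48.63 t
Per-oxide balance check with the batch weights as given, under the basis named above (every target is met by its sum exact up to rounding of places):
  CaO: 88.24·0.4811 = 42.45 t (target 42.45 t)
  PbO: 46.08·0.9771 = 45.02 t (target 45.02 t)
  Al2O3: 597.2·0.003000 + 163.3·0.6522 + 117.1·0.1651 = 127.6 t (target 127.6 t)
  SiO2: 597.2·0.9949 + 117.1·0.7808 + 88.24·0.5159 = 731.1 t (target 731.1 t)
  Li2O: 117.1·0.04420 = 5.176 t (target 5.176 t)
  TiO2: 49.13·0.9898 = 48.63 t (target 48.63 t)
Glass mass check: whole batch net of LOI = 1000 t (targets for the oxides total 1000 t; versus the stated basis of 1000 t — differing by rounding only).
Summing the batch: Σ batch = 1061 t; the LOI term Σ batch·LOI equals 61.03 t; yield = glass ÷ total batch = 94.25%.

Batch per 1000 t glass melt:
  Quartz sand: 597.2 t
  Aluminium hydroxide: 163.3 t
  TiO2: 49.13 t
  Lithium feldspar: 117.1 t
  Red lead: 46.08 t
  CaSiO3: 88.24 t
Total batch = 1061 t; LOI loss = 61.03 t; yield = 94.25%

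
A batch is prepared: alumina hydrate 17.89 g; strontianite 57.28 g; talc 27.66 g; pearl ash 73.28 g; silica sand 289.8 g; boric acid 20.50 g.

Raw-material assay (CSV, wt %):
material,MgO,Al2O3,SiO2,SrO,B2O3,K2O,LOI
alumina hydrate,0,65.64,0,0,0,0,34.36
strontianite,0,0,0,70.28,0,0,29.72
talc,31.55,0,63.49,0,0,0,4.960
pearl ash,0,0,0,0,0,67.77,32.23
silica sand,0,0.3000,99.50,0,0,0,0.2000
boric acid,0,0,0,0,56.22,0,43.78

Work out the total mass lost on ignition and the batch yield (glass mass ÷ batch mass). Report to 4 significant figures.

All arithmetic holds exact precision at all times. The intermediate values are printed with 4-significant-figure rounding alongside each step. Every reported value takes exactly one rounding; the derived quantities are rebuilt in full float precision (ignition loss, glass mass, yield, six oxide percentages, the totals) from the batch weights per 428.7 g of glass, precisely as stated by the problem or the answer.
Per-material ignition loss:
  alumina hydrate: 17.89 × 0.3436 = 6.147 g
  strontianite: 57.28 × 0.2972 = 17.02 g
  talc: 27.66 × 0.04960 = 1.372 g
  pearl ash: 73.28 × 0.3223 = 23.62 g
  silica sand: 289.8 × 0.002000 = 0.5796 g
  boric acid: 20.50 × 0.4378 = 8.975 g
Total LOI = 57.72 g
Glass = batch − LOI = 486.4 − 57.72 = 428.7 g

LOI loss = 57.72 g; glass = 428.7 g; yield = 88.13%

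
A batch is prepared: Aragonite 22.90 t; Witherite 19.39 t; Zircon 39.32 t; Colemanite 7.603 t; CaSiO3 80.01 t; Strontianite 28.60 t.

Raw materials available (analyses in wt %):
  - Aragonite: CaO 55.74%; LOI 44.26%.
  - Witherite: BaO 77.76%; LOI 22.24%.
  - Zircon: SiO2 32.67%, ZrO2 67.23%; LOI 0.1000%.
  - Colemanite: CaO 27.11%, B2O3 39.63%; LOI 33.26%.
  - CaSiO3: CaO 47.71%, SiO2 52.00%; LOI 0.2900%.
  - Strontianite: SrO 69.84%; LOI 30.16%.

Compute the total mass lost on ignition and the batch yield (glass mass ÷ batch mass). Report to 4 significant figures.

The whole derivation keeps full precision through the solve — the intermediate values appear with 4-significant-figure rounding in the printout; every reported figure sees exactly one rounding — derived quantities, which include ignition loss, six oxide percentages, yield, the totals, glass mass, are recomputed in exact precision, as quoted within the problem or the answer, using the weight values per 171.9 t of glass.
Loss on ignition, line by line:
  Aragonite: 22.90 × 0.4426 = 10.14 t
  Witherite: 19.39 × 0.2224 = 4.312 t
  Zircon: 39.32 × 0.001000 = 0.03932 t
  Colemanite: 7.603 × 0.3326 = 2.529 t
  CaSiO3: 80.01 × 0.002900 = 0.2320 t
  Strontianite: 28.60 × 0.3016 = 8.626 t
Total LOI = 25.87 t
Glass = batch − LOI = 197.8 − 25.87 = 171.9 t

LOI loss = 25.87 t; glass = 171.9 t; yield = 86.92%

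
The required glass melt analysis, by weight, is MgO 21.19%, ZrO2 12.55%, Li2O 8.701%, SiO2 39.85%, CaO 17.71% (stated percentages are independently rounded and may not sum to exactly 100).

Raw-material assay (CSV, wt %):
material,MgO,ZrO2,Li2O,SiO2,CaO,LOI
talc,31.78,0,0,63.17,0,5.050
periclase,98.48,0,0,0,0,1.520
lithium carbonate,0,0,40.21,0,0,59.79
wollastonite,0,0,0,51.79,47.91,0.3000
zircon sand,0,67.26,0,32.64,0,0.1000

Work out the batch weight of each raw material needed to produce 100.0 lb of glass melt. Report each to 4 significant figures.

Rounding to four significant figures governs each in-between result as shown. Exact precision is maintained in all steps — every reported result receives exactly one rounding — the derived quantities (glass mass, ignition loss, the five compositions, totals, the yield) are recomputed in exact precision from the batch weights on 100.0 lb of glass as set out in question or answer.
Target masses of each oxide per 100.0 lb glass melt:
  MgO: 21.19% × 100.0 = 21.19 lb
  ZrO2: 12.55% × 100.0 = 12.55 lb
  Li2O: 8.701% × 100.0 = 8.701 lb
  SiO2: 39.85% × 100.0 = 39.85 lb
  CaO: 17.71% × 100.0 = 17.71 lb
Per-oxide balance check per the reported batch figures, versus the basis set out (each sum matches its target mass inside rounding margins):
  MgO: 23.14·0.3178 + 14.05·0.9848 = 21.19 lb (target 21.19 lb)
  ZrO2: 18.66·0.6726 = 12.55 lb (target 12.55 lb)
  Li2O: 21.64·0.4021 = 8.701 lb (target 8.701 lb)
  SiO2: 23.14·0.6317 + 36.97·0.5179 + 18.66·0.3264 = 39.85 lb (target 39.85 lb)
  CaO: 36.97·0.4791 = 17.71 lb (target 17.71 lb)
The glass-mass cross-check: net batch after ignition = 100.0 lb (the targets, summed, come to 100.0 lb; stated basis 100.0 lb — deltas are rounding alone).
Summing the batch: Σ batch = 114.5 lb; LOI removed, Σ of batch·LOI: 14.45 lb; yield, glass over the total, = 87.38%.

Batch per 100.0 lb glass melt:
  talc: 23.14 lb
  periclase: 14.05 lb
  lithium carbonate: 21.64 lb
  wollastonite: 36.97 lb
  zircon sand: 18.66 lb
Total batch = 114.5 lb; LOI loss = 14.45 lb; yield = 87.38%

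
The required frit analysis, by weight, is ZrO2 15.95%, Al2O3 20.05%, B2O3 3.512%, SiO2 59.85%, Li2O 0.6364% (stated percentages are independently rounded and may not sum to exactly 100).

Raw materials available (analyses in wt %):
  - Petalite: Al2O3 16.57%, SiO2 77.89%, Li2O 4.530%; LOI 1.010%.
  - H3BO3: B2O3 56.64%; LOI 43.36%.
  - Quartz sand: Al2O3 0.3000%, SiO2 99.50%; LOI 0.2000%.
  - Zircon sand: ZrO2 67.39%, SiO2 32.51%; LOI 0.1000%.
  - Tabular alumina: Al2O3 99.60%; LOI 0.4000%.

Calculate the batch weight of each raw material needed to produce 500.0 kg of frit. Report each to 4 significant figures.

In-progress results are printed, with 4-significant-digit rounding, alongside each step. Each numeric step maintains full float precision from first step to last. Every reported number takes exactly one rounding. All derived quantities are carried in full precision (yield, LOI, the totals, glass mass, the five compositions) using the weight values on 500.0 kg of glass precisely as stated by the problem or the answer.
Target masses of each oxide per 500.0 kg frit:
  ZrO2: 15.95% × 500.0 = 79.75 kg
  Al2O3: 20.05% × 500.0 = 100.2 kg
  B2O3: 3.512% × 500.0 = 17.56 kg
  SiO2: 59.85% × 500.0 = 299.2 kg
  Li2O: 0.6364% × 500.0 = 3.182 kg
A balance pass over the oxides, per the reported batch figures, for the quoted basis mass (every target is met by its sum net of answer rounding effects):
  ZrO2: 118.3·0.6739 = 79.72 kg (target 79.75 kg)
  Al2O3: 70.24·0.1657 + 207.1·0.003000 + 88.34·0.9960 = 100.2 kg (target 100.2 kg)
  B2O3: 31.00·0.5664 = 17.56 kg (target 17.56 kg)
  SiO2: 70.24·0.7789 + 207.1·0.9950 + 118.3·0.3251 = 299.2 kg (target 299.2 kg)
  Li2O: 70.24·0.04530 = 3.182 kg (target 3.182 kg)
Auditing the glass mass value: batch Σ − ignition loss = 499.9 kg (the targets, summed, come to 500.0 kg; versus the stated basis of 500.0 kg — rounding explains the deltas).
Batch grand total — Σ batch = 515.0 kg; LOI loss = Σ batch·LOI = 15.04 kg; yield = glass ÷ total batch = 97.08%.

Batch per 500.0 kg frit:
  Petalite: 70.24 kg
  H3BO3: 31.00 kg
  Quartz sand: 207.1 kg
  Zircon sand: 118.3 kg
  Tabular alumina: 88.34 kg
Total batch = 515.0 kg; LOI loss = 15.04 kg; yield = 97.08%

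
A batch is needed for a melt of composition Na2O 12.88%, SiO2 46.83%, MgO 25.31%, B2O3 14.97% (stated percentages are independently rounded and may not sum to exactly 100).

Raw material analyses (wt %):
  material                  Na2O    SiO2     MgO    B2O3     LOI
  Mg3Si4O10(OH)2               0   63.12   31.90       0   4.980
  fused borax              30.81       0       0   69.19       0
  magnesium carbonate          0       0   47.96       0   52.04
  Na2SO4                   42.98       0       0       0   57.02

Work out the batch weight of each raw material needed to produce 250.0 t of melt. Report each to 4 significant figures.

The whole derivation runs at full precision from start to finish; intermediates are printed, rounded to four significant figures, alongside each step. Every reported number includes exactly one rounding — derived quantities (totals, glass mass, yield, four oxide percentages, ignition loss) are computed starting from the weights for 250.0 t of glass at exact precision precisely as stated by either problem or answer.
Target oxide masses per 250.0 t melt:
  Na2O: 12.88% × 250.0 = 32.20 t
  SiO2: 46.83% × 250.0 = 117.1 t
  MgO: 25.31% × 250.0 = 63.28 t
  B2O3: 14.97% × 250.0 = 37.42 t
Per-oxide balance check applying the batch weights above, under the basis named above (delivered sums recover each target once rounding is allowed for):
  Na2O: 54.09·0.3081 + 36.14·0.4298 = 32.20 t (target 32.20 t)
  SiO2: 185.5·0.6312 = 117.1 t (target 117.1 t)
  MgO: 185.5·0.3190 + 8.563·0.4796 = 63.28 t (target 63.28 t)
  B2O3: 54.09·0.6919 = 37.42 t (target 37.42 t)
Glass mass check: batch Σ − ignition loss = 250.0 t (targets for the oxides total 250.0 t; with the basis standing at 250.0 t — deltas are rounding alone).
Summing the batch: Σ batch = 284.3 t; ignition loss, Σ(batch × LOI) = 34.30 t; the yield ratio, glass ÷ batch: 87.93%.

Batch per 250.0 t melt:
  Mg3Si4O10(OH)2: 185.5 t
  fused borax: 54.09 t
  magnesium carbonate: 8.563 t
  Na2SO4: 36.14 t
Total batch = 284.3 t; LOI loss = 34.30 t; yield = 87.93%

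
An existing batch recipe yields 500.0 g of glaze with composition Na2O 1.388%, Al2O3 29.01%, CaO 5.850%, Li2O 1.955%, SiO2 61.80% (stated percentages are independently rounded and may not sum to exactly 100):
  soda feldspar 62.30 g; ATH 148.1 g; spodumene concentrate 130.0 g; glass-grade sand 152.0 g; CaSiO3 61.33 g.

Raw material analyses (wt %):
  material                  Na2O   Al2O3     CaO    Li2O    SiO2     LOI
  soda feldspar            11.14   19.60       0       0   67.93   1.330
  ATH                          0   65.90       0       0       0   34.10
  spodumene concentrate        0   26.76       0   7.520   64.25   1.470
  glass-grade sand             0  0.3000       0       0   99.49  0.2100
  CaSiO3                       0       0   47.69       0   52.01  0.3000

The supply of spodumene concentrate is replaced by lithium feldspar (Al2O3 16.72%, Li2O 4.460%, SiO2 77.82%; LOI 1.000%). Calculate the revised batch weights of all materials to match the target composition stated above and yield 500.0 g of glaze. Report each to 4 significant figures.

The working math runs at full float precision at all times — values along the way are shown with 4-significant-figure rounding on the page. A single rounding finalizes each reported result — derived quantities are recomputed using the weight values on 500.0 g of glass in exact precision (five oxide percentages, glass mass, totals, the yield, LOI) exactly as shown in either problem or answer.
Per-oxide target masses for 500.0 g glaze:
  Na2O: 1.388% × 500.0 = 6.940 g
  Al2O3: 29.01% × 500.0 = 145.0 g
  CaO: 5.850% × 500.0 = 29.25 g
  Li2O: 1.955% × 500.0 = 9.775 g
  SiO2: 61.80% × 500.0 = 309.0 g
Checking each oxide sum on the weights just shown, against the basis in use (sums match the target masses net of answer rounding effects):
  Na2O: 62.30·0.1114 = 6.940 g (target 6.940 g)
  Al2O3: 62.30·0.1960 + 145.7·0.6590 + 219.2·0.1672 + 64.55·0.003000 = 145.1 g (target 145.0 g)
  CaO: 61.33·0.4769 = 29.25 g (target 29.25 g)
  Li2O: 219.2·0.04460 = 9.776 g (target 9.775 g)
  SiO2: 62.30·0.6793 + 219.2·0.7782 + 64.55·0.9949 + 61.33·0.5201 = 309.0 g (target 309.0 g)
Glass mass check: total batch − LOI = 500.1 g (targets for the oxides total 500.0 g; basis as stated: 500.0 g — gaps are rounding artifacts).
Batch grand total — Σ batch = 553.1 g; loss to ignition Σ batch·LOI = 53.02 g; yield, glass over the total, = 90.41%.

Revised batch per 500.0 g glaze:
  soda feldspar: 62.30 g
  ATH: 145.7 g
  lithium feldspar: 219.2 g
  glass-grade sand: 64.55 g
  CaSiO3: 61.33 g
Total batch = 553.1 g; LOI loss = 53.02 g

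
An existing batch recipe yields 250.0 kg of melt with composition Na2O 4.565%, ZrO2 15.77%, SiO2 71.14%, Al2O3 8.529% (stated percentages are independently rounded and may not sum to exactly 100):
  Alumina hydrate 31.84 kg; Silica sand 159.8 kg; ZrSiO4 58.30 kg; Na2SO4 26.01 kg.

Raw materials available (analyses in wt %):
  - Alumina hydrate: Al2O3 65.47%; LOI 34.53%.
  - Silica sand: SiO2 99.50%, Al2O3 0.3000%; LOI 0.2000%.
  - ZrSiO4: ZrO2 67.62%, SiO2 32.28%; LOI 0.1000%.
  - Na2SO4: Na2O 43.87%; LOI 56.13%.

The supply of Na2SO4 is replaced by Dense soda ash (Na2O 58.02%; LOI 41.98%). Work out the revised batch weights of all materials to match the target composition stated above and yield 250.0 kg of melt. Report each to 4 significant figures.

Every computation holds full precision at each step — the intermediate values are displayed (rounded to four significant digits) in the printout — every reported value takes a single rounding. The derived quantities, including the four compositions, the totals, LOI, net glass mass, yield, are carried starting from the weights on 250.0 kg of glass in full precision as given in the problem or the answer.
Target masses of each oxide per 250.0 kg melt:
  Na2O: 4.565% × 250.0 = 11.41 kg
  ZrO2: 15.77% × 250.0 = 39.42 kg
  SiO2: 71.14% × 250.0 = 177.8 kg
  Al2O3: 8.529% × 250.0 = 21.32 kg
A balance pass over the oxides, using the reported weights, for the quoted basis mass (summed amounts equal target values up to rounding of the answer):
  Na2O: 19.67·0.5802 = 11.41 kg (target 11.41 kg)
  ZrO2: 58.30·0.6762 = 39.42 kg (target 39.42 kg)
  SiO2: 159.8·0.9950 + 58.30·0.3228 = 177.8 kg (target 177.8 kg)
  Al2O3: 31.84·0.6547 + 159.8·0.003000 = 21.33 kg (target 21.32 kg)
Glass-mass closure: total charge less LOI = 250.0 kg (the targets, summed, come to 250.0 kg; with the basis standing at 250.0 kg — differing by rounding only).
Whole-batch sum: Σ batch = 269.6 kg; LOI loss = Σ batch·LOI = 19.63 kg; as yield: glass ÷ batch → 92.72%.

Revised batch per 250.0 kg melt:
  Alumina hydrate: 31.84 kg
  Silica sand: 159.8 kg
  ZrSiO4: 58.30 kg
  Dense soda ash: 19.67 kg
Total batch = 269.6 kg; LOI loss = 19.63 kg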